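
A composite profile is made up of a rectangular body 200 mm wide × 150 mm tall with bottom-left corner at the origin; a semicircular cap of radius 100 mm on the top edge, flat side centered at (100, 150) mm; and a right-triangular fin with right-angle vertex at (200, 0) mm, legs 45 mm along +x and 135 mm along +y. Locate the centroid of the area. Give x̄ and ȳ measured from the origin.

x̄ = 107.17 mm, ȳ = 110.98 mm

rectangular body: A = 200 × 150 = 30000.00, centroid at (100.00, 75.00).
semicircular top: A = ½π·100² = 15707.96, centroid at (100.00, 192.44).
triangular fin: A = ½·45·135 = 3037.50, centroid at (215.00, 45.00).
ΣA = 48745.46 mm², ΣAx̄ = 5223858.83 mm³, ΣAȳ = 5409548.66 mm³.
x̄ = 5223858.83/48745.46 = 107.17 mm; ȳ = 5409548.66/48745.46 = 110.98 mm.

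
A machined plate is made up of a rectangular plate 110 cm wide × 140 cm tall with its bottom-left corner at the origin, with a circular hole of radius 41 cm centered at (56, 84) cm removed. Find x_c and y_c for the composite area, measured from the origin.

x_c = 54.48 cm, y_c = 62.69 cm

plate: A = 110 × 140 = 15400.00, centroid at (55.00, 70.00).
hole: A = −π·41² = -5281.02, centroid at (56.00, 84.00).
ΣA = 10118.98 cm²
ΣAx_c = (15400.00)(55.00) + (-5281.02)(56.00) = 551263.03 cm³
ΣAy_c = (15400.00)(70.00) + (-5281.02)(84.00) = 634394.55 cm³
x_c = 551263.03 / 10118.98 = 54.48 cm
y_c = 634394.55 / 10118.98 = 62.69 cm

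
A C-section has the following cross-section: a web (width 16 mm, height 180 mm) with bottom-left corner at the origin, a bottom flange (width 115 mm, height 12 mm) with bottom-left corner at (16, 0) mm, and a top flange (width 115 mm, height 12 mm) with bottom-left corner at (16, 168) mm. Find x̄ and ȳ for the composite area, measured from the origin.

x̄ = 40.05 mm, ȳ = 90.00 mm

web: A = 16 × 180 = 2880.00, centroid at (8.00, 90.00).
bottom flange: A = 115 × 12 = 1380.00, centroid at (73.50, 6.00).
top flange: A = 115 × 12 = 1380.00, centroid at (73.50, 174.00).
ΣA = 5640.00 mm², ΣAx̄ = 225900.00 mm³, ΣAȳ = 507600.00 mm³.
x̄ = 225900.00/5640.00 = 40.05 mm; ȳ = 507600.00/5640.00 = 90.00 mm.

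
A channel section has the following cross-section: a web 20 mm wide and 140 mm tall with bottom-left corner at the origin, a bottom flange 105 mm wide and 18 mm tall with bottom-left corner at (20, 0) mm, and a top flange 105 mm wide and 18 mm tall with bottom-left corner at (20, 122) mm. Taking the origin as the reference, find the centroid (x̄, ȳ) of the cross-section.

x̄ = 45.90 mm, ȳ = 70.00 mm

web: A = 20 × 140 = 2800.00, centroid at (10.00, 70.00).
bottom flange: A = 105 × 18 = 1890.00, centroid at (72.50, 9.00).
top flange: A = 105 × 18 = 1890.00, centroid at (72.50, 131.00).
ΣA = 6580.00 mm², ΣAx̄ = 302050.00 mm³, ΣAȳ = 460600.00 mm³.
x̄ = 302050.00/6580.00 = 45.90 mm; ȳ = 460600.00/6580.00 = 70.00 mm.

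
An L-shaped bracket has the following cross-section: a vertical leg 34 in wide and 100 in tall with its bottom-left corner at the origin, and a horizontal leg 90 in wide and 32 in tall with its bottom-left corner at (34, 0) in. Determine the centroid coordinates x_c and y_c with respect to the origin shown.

vertical leg: A = 34 × 100 = 3400.00, centroid at (17.00, 50.00).
horizontal leg: A = 90 × 32 = 2880.00, centroid at (79.00, 16.00).
ΣA = 6280.00 in²
ΣAx_c = (3400.00)(17.00) + (2880.00)(79.00) = 285320.00 in³
ΣAy_c = (3400.00)(50.00) + (2880.00)(16.00) = 216080.00 in³
x_c = 285320.00 / 6280.00 = 45.43 in
y_c = 216080.00 / 6280.00 = 34.41 in

x_c = 45.43 in, y_c = 34.41 in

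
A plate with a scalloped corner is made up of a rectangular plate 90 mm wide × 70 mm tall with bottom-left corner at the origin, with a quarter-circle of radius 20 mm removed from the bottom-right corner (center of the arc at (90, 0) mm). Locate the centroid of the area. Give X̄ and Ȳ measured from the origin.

plate: A = 90 × 70 = 6300.00, centroid at (45.00, 35.00).
removed quarter-circle: A = −¼π·20² = -314.16, centroid at (81.51, 8.49).
ΣA = 5985.84 mm², ΣAX̄ = 257892.33 mm³, ΣAȲ = 217833.33 mm³.
X̄ = 257892.33/5985.84 = 43.08 mm; Ȳ = 217833.33/5985.84 = 36.39 mm.

X̄ = 43.08 mm, Ȳ = 36.39 mm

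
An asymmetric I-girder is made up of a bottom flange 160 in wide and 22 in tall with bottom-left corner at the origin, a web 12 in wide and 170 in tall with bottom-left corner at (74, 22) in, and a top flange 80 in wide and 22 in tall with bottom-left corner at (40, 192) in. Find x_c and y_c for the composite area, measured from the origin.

x_c = 80.00 in, y_c = 83.92 in

bottom flange: A = 160 × 22 = 3520.00, centroid at (80.00, 11.00).
web: A = 12 × 170 = 2040.00, centroid at (80.00, 107.00).
top flange: A = 80 × 22 = 1760.00, centroid at (80.00, 203.00).
ΣA = 7320.00 in²
ΣAx_c = (3520.00)(80.00) + (2040.00)(80.00) + (1760.00)(80.00) = 585600.00 in³
ΣAy_c = (3520.00)(11.00) + (2040.00)(107.00) + (1760.00)(203.00) = 614280.00 in³
x_c = 585600.00 / 7320.00 = 80.00 in
y_c = 614280.00 / 7320.00 = 83.92 in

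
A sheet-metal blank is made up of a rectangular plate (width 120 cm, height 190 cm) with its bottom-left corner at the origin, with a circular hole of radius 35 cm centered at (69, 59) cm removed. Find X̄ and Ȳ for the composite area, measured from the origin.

X̄ = 58.17 cm, Ȳ = 102.31 cm

plate: A = 120 × 190 = 22800.00, centroid at (60.00, 95.00).
hole: A = −π·35² = -3848.45, centroid at (69.00, 59.00).
ΣA = 18951.55 cm²
ΣAX̄ = (22800.00)(60.00) + (-3848.45)(69.00) = 1102456.88 cm³
ΣAȲ = (22800.00)(95.00) + (-3848.45)(59.00) = 1938941.39 cm³
X̄ = 1102456.88 / 18951.55 = 58.17 cm
Ȳ = 1938941.39 / 18951.55 = 102.31 cm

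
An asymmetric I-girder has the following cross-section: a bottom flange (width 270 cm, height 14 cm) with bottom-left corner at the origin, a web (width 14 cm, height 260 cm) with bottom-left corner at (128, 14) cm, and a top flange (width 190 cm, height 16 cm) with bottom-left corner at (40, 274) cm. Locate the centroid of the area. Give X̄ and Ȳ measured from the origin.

bottom flange: A = 270 × 14 = 3780.00, centroid at (135.00, 7.00).
web: A = 14 × 260 = 3640.00, centroid at (135.00, 144.00).
top flange: A = 190 × 16 = 3040.00, centroid at (135.00, 282.00).
ΣA = 10460.00 cm², ΣAX̄ = 1412100.00 cm³, ΣAȲ = 1407900.00 cm³.
X̄ = 1412100.00/10460.00 = 135.00 cm; Ȳ = 1407900.00/10460.00 = 134.60 cm.

X̄ = 135.00 cm, Ȳ = 134.60 cm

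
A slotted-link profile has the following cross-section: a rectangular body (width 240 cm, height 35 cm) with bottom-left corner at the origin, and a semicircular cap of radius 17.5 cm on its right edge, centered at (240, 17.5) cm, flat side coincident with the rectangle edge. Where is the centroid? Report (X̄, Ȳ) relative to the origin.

X̄ = 126.90 cm, Ȳ = 17.50 cm

rectangular body: A = 240 × 35 = 8400.00, centroid at (120.00, 17.50).
semicircular end: A = ½π·17.5² = 481.06, centroid at (247.43, 17.50).
ΣA = 8881.06 cm²
ΣAX̄ = (8400.00)(120.00) + (481.06)(247.43) = 1127026.45 cm³
ΣAȲ = (8400.00)(17.50) + (481.06)(17.50) = 155418.49 cm³
X̄ = 1127026.45 / 8881.06 = 126.90 cm
Ȳ = 155418.49 / 8881.06 = 17.50 cm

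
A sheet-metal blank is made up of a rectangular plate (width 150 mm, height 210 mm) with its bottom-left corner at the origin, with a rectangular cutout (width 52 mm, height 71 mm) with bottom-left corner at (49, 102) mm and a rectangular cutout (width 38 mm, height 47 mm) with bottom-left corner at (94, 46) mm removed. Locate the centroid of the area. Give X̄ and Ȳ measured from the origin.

X̄ = 72.39 mm, Ȳ = 102.83 mm

Part | A | x̄ᵢ | ȳᵢ | A·x̄ᵢ | A·ȳᵢ
plate | 31500.00 | 75.00 | 105.00 | 2362500.00 | 3307500.00
hole 1 | -3692.00 | 75.00 | 137.50 | -276900.00 | -507650.00
hole 2 | -1786.00 | 113.00 | 69.50 | -201818.00 | -124127.00
Σ | 26022.00 |  |  | 1883782.00 | 2675723.00
X̄ = 1883782.00 / 26022.00 = 72.39 mm
Ȳ = 2675723.00 / 26022.00 = 102.83 mm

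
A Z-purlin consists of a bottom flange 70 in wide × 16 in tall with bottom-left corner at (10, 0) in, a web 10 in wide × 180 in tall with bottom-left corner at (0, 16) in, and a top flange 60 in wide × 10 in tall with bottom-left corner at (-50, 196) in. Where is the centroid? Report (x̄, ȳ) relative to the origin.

Part | A | x̄ᵢ | ȳᵢ | A·x̄ᵢ | A·ȳᵢ
bottom flange | 1120.00 | 45.00 | 8.00 | 50400.00 | 8960.00
web | 1800.00 | 5.00 | 106.00 | 9000.00 | 190800.00
top flange | 600.00 | -20.00 | 201.00 | -12000.00 | 120600.00
Σ | 3520.00 |  |  | 47400.00 | 320360.00
x̄ = 47400.00 / 3520.00 = 13.47 in
ȳ = 320360.00 / 3520.00 = 91.01 in

x̄ = 13.47 in, ȳ = 91.01 in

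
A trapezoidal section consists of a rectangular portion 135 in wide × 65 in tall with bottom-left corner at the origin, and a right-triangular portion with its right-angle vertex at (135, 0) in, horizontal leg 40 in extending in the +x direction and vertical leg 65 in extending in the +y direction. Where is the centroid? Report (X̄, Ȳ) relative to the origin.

X̄ = 77.93 in, Ȳ = 31.10 in

Part | A | x̄ᵢ | ȳᵢ | A·x̄ᵢ | A·ȳᵢ
rectangular portion | 8775.00 | 67.50 | 32.50 | 592312.50 | 285187.50
triangular portion | 1300.00 | 148.33 | 21.67 | 192833.33 | 28166.67
Σ | 10075.00 |  |  | 785145.83 | 313354.17
X̄ = 785145.83 / 10075.00 = 77.93 in
Ȳ = 313354.17 / 10075.00 = 31.10 in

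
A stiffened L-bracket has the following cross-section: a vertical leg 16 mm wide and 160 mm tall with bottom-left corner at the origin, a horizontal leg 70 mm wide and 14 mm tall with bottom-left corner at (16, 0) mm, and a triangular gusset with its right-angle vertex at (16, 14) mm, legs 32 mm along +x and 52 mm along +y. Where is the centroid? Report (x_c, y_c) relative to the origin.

x_c = 21.19 mm, y_c = 54.38 mm

vertical leg: A = 16 × 160 = 2560.00, centroid at (8.00, 80.00).
horizontal leg: A = 70 × 14 = 980.00, centroid at (51.00, 7.00).
gusset: A = ½·32·52 = 832.00, centroid at (26.67, 31.33).
ΣA = 4372.00 mm²
ΣAx_c = (2560.00)(8.00) + (980.00)(51.00) + (832.00)(26.67) = 92646.67 mm³
ΣAy_c = (2560.00)(80.00) + (980.00)(7.00) + (832.00)(31.33) = 237729.33 mm³
x_c = 92646.67 / 4372.00 = 21.19 mm
y_c = 237729.33 / 4372.00 = 54.38 mm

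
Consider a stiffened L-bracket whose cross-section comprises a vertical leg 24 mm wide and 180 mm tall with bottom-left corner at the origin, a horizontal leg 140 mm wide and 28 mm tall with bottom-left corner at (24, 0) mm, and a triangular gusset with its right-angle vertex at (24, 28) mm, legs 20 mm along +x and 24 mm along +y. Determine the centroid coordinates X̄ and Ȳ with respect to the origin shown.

vertical leg: A = 24 × 180 = 4320.00, centroid at (12.00, 90.00).
horizontal leg: A = 140 × 28 = 3920.00, centroid at (94.00, 14.00).
gusset: A = ½·20·24 = 240.00, centroid at (30.67, 36.00).
ΣA = 8480.00 mm²
ΣAX̄ = (4320.00)(12.00) + (3920.00)(94.00) + (240.00)(30.67) = 427680.00 mm³
ΣAȲ = (4320.00)(90.00) + (3920.00)(14.00) + (240.00)(36.00) = 452320.00 mm³
X̄ = 427680.00 / 8480.00 = 50.43 mm
Ȳ = 452320.00 / 8480.00 = 53.34 mm

X̄ = 50.43 mm, Ȳ = 53.34 mm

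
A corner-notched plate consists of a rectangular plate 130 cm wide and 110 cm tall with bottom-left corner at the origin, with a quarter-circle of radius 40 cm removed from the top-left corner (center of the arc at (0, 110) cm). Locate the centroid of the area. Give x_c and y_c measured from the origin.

x_c = 69.63 cm, y_c = 51.34 cm

Part | A | x̄ᵢ | ȳᵢ | A·x̄ᵢ | A·ȳᵢ
plate | 14300.00 | 65.00 | 55.00 | 929500.00 | 786500.00
removed quarter-circle | -1256.64 | 16.98 | 93.02 | -21333.33 | -116896.74
Σ | 13043.36 |  |  | 908166.67 | 669603.26
x_c = 908166.67 / 13043.36 = 69.63 cm
y_c = 669603.26 / 13043.36 = 51.34 cm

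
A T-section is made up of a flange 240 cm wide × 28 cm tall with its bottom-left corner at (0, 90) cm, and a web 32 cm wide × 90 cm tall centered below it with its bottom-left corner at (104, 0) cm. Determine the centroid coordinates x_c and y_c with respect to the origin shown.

web: A = 32 × 90 = 2880.00, centroid at (120.00, 45.00).
flange: A = 240 × 28 = 6720.00, centroid at (120.00, 104.00).
ΣA = 9600.00 cm², ΣAx_c = 1152000.00 cm³, ΣAy_c = 828480.00 cm³.
x_c = 1152000.00/9600.00 = 120.00 cm; y_c = 828480.00/9600.00 = 86.30 cm.

x_c = 120.00 cm, y_c = 86.30 cm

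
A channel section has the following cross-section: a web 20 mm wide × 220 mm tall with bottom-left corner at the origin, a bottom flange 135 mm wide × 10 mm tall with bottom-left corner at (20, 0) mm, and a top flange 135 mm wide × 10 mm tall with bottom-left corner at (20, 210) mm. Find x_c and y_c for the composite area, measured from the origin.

web: A = 20 × 220 = 4400.00, centroid at (10.00, 110.00).
bottom flange: A = 135 × 10 = 1350.00, centroid at (87.50, 5.00).
top flange: A = 135 × 10 = 1350.00, centroid at (87.50, 215.00).
ΣA = 7100.00 mm²
ΣAx_c = (4400.00)(10.00) + (1350.00)(87.50) + (1350.00)(87.50) = 280250.00 mm³
ΣAy_c = (4400.00)(110.00) + (1350.00)(5.00) + (1350.00)(215.00) = 781000.00 mm³
x_c = 280250.00 / 7100.00 = 39.47 mm
y_c = 781000.00 / 7100.00 = 110.00 mm

x_c = 39.47 mm, y_c = 110.00 mm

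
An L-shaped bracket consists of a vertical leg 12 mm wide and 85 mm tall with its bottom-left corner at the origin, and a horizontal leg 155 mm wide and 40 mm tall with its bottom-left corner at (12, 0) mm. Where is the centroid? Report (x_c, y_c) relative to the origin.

vertical leg: A = 12 × 85 = 1020.00, centroid at (6.00, 42.50).
horizontal leg: A = 155 × 40 = 6200.00, centroid at (89.50, 20.00).
ΣA = 7220.00 mm²
ΣAx_c = (1020.00)(6.00) + (6200.00)(89.50) = 561020.00 mm³
ΣAy_c = (1020.00)(42.50) + (6200.00)(20.00) = 167350.00 mm³
x_c = 561020.00 / 7220.00 = 77.70 mm
y_c = 167350.00 / 7220.00 = 23.18 mm

x_c = 77.70 mm, y_c = 23.18 mm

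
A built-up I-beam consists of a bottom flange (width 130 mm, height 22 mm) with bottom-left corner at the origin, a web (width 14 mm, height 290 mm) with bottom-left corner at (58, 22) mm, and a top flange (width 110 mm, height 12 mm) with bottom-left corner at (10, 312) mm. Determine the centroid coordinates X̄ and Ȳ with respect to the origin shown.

bottom flange: A = 130 × 22 = 2860.00, centroid at (65.00, 11.00).
web: A = 14 × 290 = 4060.00, centroid at (65.00, 167.00).
top flange: A = 110 × 12 = 1320.00, centroid at (65.00, 318.00).
ΣA = 8240.00 mm²
ΣAX̄ = (2860.00)(65.00) + (4060.00)(65.00) + (1320.00)(65.00) = 535600.00 mm³
ΣAȲ = (2860.00)(11.00) + (4060.00)(167.00) + (1320.00)(318.00) = 1129240.00 mm³
X̄ = 535600.00 / 8240.00 = 65.00 mm
Ȳ = 1129240.00 / 8240.00 = 137.04 mm

X̄ = 65.00 mm, Ȳ = 137.04 mm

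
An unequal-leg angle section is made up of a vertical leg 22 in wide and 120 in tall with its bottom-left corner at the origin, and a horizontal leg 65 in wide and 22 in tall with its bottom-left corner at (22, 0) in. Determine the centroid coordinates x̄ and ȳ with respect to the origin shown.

vertical leg: A = 22 × 120 = 2640.00, centroid at (11.00, 60.00).
horizontal leg: A = 65 × 22 = 1430.00, centroid at (54.50, 11.00).
ΣA = 4070.00 in²
ΣAx̄ = (2640.00)(11.00) + (1430.00)(54.50) = 106975.00 in³
ΣAȳ = (2640.00)(60.00) + (1430.00)(11.00) = 174130.00 in³
x̄ = 106975.00 / 4070.00 = 26.28 in
ȳ = 174130.00 / 4070.00 = 42.78 in

x̄ = 26.28 in, ȳ = 42.78 in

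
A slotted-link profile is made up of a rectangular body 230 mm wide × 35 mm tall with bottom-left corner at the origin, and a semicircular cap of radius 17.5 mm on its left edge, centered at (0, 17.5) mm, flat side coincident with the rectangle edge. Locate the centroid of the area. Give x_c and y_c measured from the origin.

x_c = 108.10 mm, y_c = 17.50 mm

rectangular body: A = 230 × 35 = 8050.00, centroid at (115.00, 17.50).
semicircular end: A = ½π·17.5² = 481.06, centroid at (-7.43, 17.50).
ΣA = 8531.06 mm²
ΣAx_c = (8050.00)(115.00) + (481.06)(-7.43) = 922177.08 mm³
ΣAy_c = (8050.00)(17.50) + (481.06)(17.50) = 149293.49 mm³
x_c = 922177.08 / 8531.06 = 108.10 mm
y_c = 149293.49 / 8531.06 = 17.50 mm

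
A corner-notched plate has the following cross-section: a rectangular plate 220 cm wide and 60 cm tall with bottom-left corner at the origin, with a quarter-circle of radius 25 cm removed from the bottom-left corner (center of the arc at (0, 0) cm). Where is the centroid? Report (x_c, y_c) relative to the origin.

Part | A | x̄ᵢ | ȳᵢ | A·x̄ᵢ | A·ȳᵢ
plate | 13200.00 | 110.00 | 30.00 | 1452000.00 | 396000.00
removed quarter-circle | -490.87 | 10.61 | 10.61 | -5208.33 | -5208.33
Σ | 12709.13 |  |  | 1446791.67 | 390791.67
x_c = 1446791.67 / 12709.13 = 113.84 cm
y_c = 390791.67 / 12709.13 = 30.75 cm

x_c = 113.84 cm, y_c = 30.75 cm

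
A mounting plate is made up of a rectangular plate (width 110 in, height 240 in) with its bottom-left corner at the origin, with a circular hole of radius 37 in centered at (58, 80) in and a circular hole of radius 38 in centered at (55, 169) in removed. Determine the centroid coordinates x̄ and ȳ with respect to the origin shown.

x̄ = 54.27 in, ȳ = 117.14 in

plate: A = 110 × 240 = 26400.00, centroid at (55.00, 120.00).
hole 1: A = −π·37² = -4300.84, centroid at (58.00, 80.00).
hole 2: A = −π·38² = -4536.46, centroid at (55.00, 169.00).
ΣA = 17562.70 in², ΣAx̄ = 953045.97 in³, ΣAȳ = 2057271.07 in³.
x̄ = 953045.97/17562.70 = 54.27 in; ȳ = 2057271.07/17562.70 = 117.14 in.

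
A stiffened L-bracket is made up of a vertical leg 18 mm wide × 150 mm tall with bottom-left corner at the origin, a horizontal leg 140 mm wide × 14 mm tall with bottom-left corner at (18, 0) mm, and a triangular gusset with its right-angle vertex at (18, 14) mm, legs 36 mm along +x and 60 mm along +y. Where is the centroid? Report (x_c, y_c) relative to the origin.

x_c = 39.93 mm, y_c = 44.07 mm

vertical leg: A = 18 × 150 = 2700.00, centroid at (9.00, 75.00).
horizontal leg: A = 140 × 14 = 1960.00, centroid at (88.00, 7.00).
gusset: A = ½·36·60 = 1080.00, centroid at (30.00, 34.00).
ΣA = 5740.00 mm²
ΣAx_c = (2700.00)(9.00) + (1960.00)(88.00) + (1080.00)(30.00) = 229180.00 mm³
ΣAy_c = (2700.00)(75.00) + (1960.00)(7.00) + (1080.00)(34.00) = 252940.00 mm³
x_c = 229180.00 / 5740.00 = 39.93 mm
y_c = 252940.00 / 5740.00 = 44.07 mm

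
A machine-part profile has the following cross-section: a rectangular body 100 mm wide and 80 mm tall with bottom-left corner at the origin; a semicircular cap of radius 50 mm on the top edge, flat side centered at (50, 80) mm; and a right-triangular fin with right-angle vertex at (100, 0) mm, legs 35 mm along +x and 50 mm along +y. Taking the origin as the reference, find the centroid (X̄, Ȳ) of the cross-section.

rectangular body: A = 100 × 80 = 8000.00, centroid at (50.00, 40.00).
semicircular top: A = ½π·50² = 3926.99, centroid at (50.00, 101.22).
triangular fin: A = ½·35·50 = 875.00, centroid at (111.67, 16.67).
ΣA = 12801.99 mm²
ΣAX̄ = (8000.00)(50.00) + (3926.99)(50.00) + (875.00)(111.67) = 694057.87 mm³
ΣAȲ = (8000.00)(40.00) + (3926.99)(101.22) + (875.00)(16.67) = 732075.93 mm³
X̄ = 694057.87 / 12801.99 = 54.21 mm
Ȳ = 732075.93 / 12801.99 = 57.18 mm

X̄ = 54.21 mm, Ȳ = 57.18 mm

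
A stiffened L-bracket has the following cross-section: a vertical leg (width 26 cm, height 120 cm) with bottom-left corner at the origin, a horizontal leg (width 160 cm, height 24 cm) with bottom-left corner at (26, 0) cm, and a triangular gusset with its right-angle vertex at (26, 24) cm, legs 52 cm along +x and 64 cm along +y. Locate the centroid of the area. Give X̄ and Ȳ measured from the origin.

vertical leg: A = 26 × 120 = 3120.00, centroid at (13.00, 60.00).
horizontal leg: A = 160 × 24 = 3840.00, centroid at (106.00, 12.00).
gusset: A = ½·52·64 = 1664.00, centroid at (43.33, 45.33).
ΣA = 8624.00 cm²
ΣAX̄ = (3120.00)(13.00) + (3840.00)(106.00) + (1664.00)(43.33) = 519706.67 cm³
ΣAȲ = (3120.00)(60.00) + (3840.00)(12.00) + (1664.00)(45.33) = 308714.67 cm³
X̄ = 519706.67 / 8624.00 = 60.26 cm
Ȳ = 308714.67 / 8624.00 = 35.80 cm

X̄ = 60.26 cm, Ȳ = 35.80 cm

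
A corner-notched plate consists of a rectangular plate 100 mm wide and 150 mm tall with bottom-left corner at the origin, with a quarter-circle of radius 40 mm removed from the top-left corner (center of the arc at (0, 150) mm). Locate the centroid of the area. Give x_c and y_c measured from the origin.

Part | A | x̄ᵢ | ȳᵢ | A·x̄ᵢ | A·ȳᵢ
plate | 15000.00 | 50.00 | 75.00 | 750000.00 | 1125000.00
removed quarter-circle | -1256.64 | 16.98 | 133.02 | -21333.33 | -167162.23
Σ | 13743.36 |  |  | 728666.67 | 957837.77
x_c = 728666.67 / 13743.36 = 53.02 mm
y_c = 957837.77 / 13743.36 = 69.69 mm

x_c = 53.02 mm, y_c = 69.69 mm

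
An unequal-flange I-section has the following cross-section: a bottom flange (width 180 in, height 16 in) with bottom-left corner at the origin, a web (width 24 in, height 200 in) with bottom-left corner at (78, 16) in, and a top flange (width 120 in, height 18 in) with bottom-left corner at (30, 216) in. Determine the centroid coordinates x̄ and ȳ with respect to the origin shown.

x̄ = 90.00 in, ȳ = 108.32 in

Part | A | x̄ᵢ | ȳᵢ | A·x̄ᵢ | A·ȳᵢ
bottom flange | 2880.00 | 90.00 | 8.00 | 259200.00 | 23040.00
web | 4800.00 | 90.00 | 116.00 | 432000.00 | 556800.00
top flange | 2160.00 | 90.00 | 225.00 | 194400.00 | 486000.00
Σ | 9840.00 |  |  | 885600.00 | 1065840.00
x̄ = 885600.00 / 9840.00 = 90.00 in
ȳ = 1065840.00 / 9840.00 = 108.32 in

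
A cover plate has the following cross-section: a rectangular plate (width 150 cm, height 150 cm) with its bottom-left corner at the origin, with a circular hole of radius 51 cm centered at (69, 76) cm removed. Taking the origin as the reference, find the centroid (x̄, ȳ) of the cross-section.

plate: A = 150 × 150 = 22500.00, centroid at (75.00, 75.00).
hole: A = −π·51² = -8171.28, centroid at (69.00, 76.00).
ΣA = 14328.72 cm²
ΣAx̄ = (22500.00)(75.00) + (-8171.28)(69.00) = 1123681.51 cm³
ΣAȳ = (22500.00)(75.00) + (-8171.28)(76.00) = 1066482.53 cm³
x̄ = 1123681.51 / 14328.72 = 78.42 cm
ȳ = 1066482.53 / 14328.72 = 74.43 cm

x̄ = 78.42 cm, ȳ = 74.43 cm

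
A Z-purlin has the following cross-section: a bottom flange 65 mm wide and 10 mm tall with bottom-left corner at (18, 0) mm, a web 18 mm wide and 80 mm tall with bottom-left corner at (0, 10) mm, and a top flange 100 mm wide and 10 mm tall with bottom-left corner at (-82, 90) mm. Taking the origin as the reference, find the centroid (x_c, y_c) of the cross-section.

x_c = 4.46 mm, y_c = 55.10 mm

Part | A | x̄ᵢ | ȳᵢ | A·x̄ᵢ | A·ȳᵢ
bottom flange | 650.00 | 50.50 | 5.00 | 32825.00 | 3250.00
web | 1440.00 | 9.00 | 50.00 | 12960.00 | 72000.00
top flange | 1000.00 | -32.00 | 95.00 | -32000.00 | 95000.00
Σ | 3090.00 |  |  | 13785.00 | 170250.00
x_c = 13785.00 / 3090.00 = 4.46 mm
y_c = 170250.00 / 3090.00 = 55.10 mm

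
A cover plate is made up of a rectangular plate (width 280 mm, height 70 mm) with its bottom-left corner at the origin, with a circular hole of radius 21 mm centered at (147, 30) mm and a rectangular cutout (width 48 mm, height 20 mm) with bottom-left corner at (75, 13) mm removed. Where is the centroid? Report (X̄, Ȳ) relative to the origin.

X̄ = 141.72 mm, Ȳ = 36.07 mm

plate: A = 280 × 70 = 19600.00, centroid at (140.00, 35.00).
hole 1: A = −π·21² = -1385.44, centroid at (147.00, 30.00).
hole 2: A = −(48 × 20) = -960.00, centroid at (99.00, 23.00).
ΣA = 17254.56 mm²
ΣAX̄ = (19600.00)(140.00) + (-1385.44)(147.00) + (-960.00)(99.00) = 2445299.97 mm³
ΣAȲ = (19600.00)(35.00) + (-1385.44)(30.00) + (-960.00)(23.00) = 622356.73 mm³
X̄ = 2445299.97 / 17254.56 = 141.72 mm
Ȳ = 622356.73 / 17254.56 = 36.07 mm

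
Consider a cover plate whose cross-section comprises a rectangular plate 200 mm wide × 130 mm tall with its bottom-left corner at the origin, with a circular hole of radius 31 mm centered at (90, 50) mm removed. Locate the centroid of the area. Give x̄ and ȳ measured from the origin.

x̄ = 101.31 mm, ȳ = 66.97 mm

Part | A | x̄ᵢ | ȳᵢ | A·x̄ᵢ | A·ȳᵢ
plate | 26000.00 | 100.00 | 65.00 | 2600000.00 | 1690000.00
hole | -3019.07 | 90.00 | 50.00 | -271716.35 | -150953.53
Σ | 22980.93 |  |  | 2328283.65 | 1539046.47
x̄ = 2328283.65 / 22980.93 = 101.31 mm
ȳ = 1539046.47 / 22980.93 = 66.97 mm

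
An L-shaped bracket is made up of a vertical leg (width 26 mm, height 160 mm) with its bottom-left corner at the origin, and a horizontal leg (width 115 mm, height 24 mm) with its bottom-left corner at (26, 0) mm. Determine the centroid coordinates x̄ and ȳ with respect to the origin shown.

Part | A | x̄ᵢ | ȳᵢ | A·x̄ᵢ | A·ȳᵢ
vertical leg | 4160.00 | 13.00 | 80.00 | 54080.00 | 332800.00
horizontal leg | 2760.00 | 83.50 | 12.00 | 230460.00 | 33120.00
Σ | 6920.00 |  |  | 284540.00 | 365920.00
x̄ = 284540.00 / 6920.00 = 41.12 mm
ȳ = 365920.00 / 6920.00 = 52.88 mm

x̄ = 41.12 mm, ȳ = 52.88 mm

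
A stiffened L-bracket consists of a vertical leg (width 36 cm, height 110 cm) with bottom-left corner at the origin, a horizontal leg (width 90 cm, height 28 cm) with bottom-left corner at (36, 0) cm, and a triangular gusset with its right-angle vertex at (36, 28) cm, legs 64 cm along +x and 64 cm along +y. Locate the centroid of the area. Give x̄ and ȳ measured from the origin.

vertical leg: A = 36 × 110 = 3960.00, centroid at (18.00, 55.00).
horizontal leg: A = 90 × 28 = 2520.00, centroid at (81.00, 14.00).
gusset: A = ½·64·64 = 2048.00, centroid at (57.33, 49.33).
ΣA = 8528.00 cm², ΣAx̄ = 392818.67 cm³, ΣAȳ = 354114.67 cm³.
x̄ = 392818.67/8528.00 = 46.06 cm; ȳ = 354114.67/8528.00 = 41.52 cm.

x̄ = 46.06 cm, ȳ = 41.52 cm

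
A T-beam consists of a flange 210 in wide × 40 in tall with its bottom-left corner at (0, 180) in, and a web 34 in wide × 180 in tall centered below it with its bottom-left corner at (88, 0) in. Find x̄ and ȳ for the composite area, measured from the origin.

Part | A | x̄ᵢ | ȳᵢ | A·x̄ᵢ | A·ȳᵢ
web | 6120.00 | 105.00 | 90.00 | 642600.00 | 550800.00
flange | 8400.00 | 105.00 | 200.00 | 882000.00 | 1680000.00
Σ | 14520.00 |  |  | 1524600.00 | 2230800.00
x̄ = 1524600.00 / 14520.00 = 105.00 in
ȳ = 2230800.00 / 14520.00 = 153.64 in

x̄ = 105.00 in, ȳ = 153.64 in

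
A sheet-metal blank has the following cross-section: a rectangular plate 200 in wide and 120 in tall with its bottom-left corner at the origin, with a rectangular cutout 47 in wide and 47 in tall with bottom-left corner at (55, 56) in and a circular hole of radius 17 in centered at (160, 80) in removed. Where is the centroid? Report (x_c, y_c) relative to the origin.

plate: A = 200 × 120 = 24000.00, centroid at (100.00, 60.00).
hole 1: A = −(47 × 47) = -2209.00, centroid at (78.50, 79.50).
hole 2: A = −π·17² = -907.92, centroid at (160.00, 80.00).
ΣA = 20883.08 in², ΣAx_c = 2081326.26 in³, ΣAy_c = 1191750.88 in³.
x_c = 2081326.26/20883.08 = 99.67 in; y_c = 1191750.88/20883.08 = 57.07 in.

x_c = 99.67 in, y_c = 57.07 in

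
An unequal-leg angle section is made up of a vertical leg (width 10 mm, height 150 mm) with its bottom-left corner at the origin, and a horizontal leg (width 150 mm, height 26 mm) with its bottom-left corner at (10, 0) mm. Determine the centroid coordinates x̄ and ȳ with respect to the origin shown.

x̄ = 62.78 mm, ȳ = 30.22 mm

vertical leg: A = 10 × 150 = 1500.00, centroid at (5.00, 75.00).
horizontal leg: A = 150 × 26 = 3900.00, centroid at (85.00, 13.00).
ΣA = 5400.00 mm²
ΣAx̄ = (1500.00)(5.00) + (3900.00)(85.00) = 339000.00 mm³
ΣAȳ = (1500.00)(75.00) + (3900.00)(13.00) = 163200.00 mm³
x̄ = 339000.00 / 5400.00 = 62.78 mm
ȳ = 163200.00 / 5400.00 = 30.22 mm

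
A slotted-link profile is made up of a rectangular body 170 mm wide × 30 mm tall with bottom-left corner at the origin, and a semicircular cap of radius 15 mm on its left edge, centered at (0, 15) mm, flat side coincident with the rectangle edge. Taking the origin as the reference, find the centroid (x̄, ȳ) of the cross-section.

Part | A | x̄ᵢ | ȳᵢ | A·x̄ᵢ | A·ȳᵢ
rectangular body | 5100.00 | 85.00 | 15.00 | 433500.00 | 76500.00
semicircular end | 353.43 | -6.37 | 15.00 | -2250.00 | 5301.44
Σ | 5453.43 |  |  | 431250.00 | 81801.44
x̄ = 431250.00 / 5453.43 = 79.08 mm
ȳ = 81801.44 / 5453.43 = 15.00 mm

x̄ = 79.08 mm, ȳ = 15.00 mm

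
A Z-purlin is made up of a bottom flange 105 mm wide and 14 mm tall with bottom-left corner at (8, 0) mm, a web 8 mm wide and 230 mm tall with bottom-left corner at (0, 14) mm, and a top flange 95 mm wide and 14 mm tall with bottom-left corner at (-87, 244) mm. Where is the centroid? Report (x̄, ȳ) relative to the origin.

bottom flange: A = 105 × 14 = 1470.00, centroid at (60.50, 7.00).
web: A = 8 × 230 = 1840.00, centroid at (4.00, 129.00).
top flange: A = 95 × 14 = 1330.00, centroid at (-39.50, 251.00).
ΣA = 4640.00 mm²
ΣAx̄ = (1470.00)(60.50) + (1840.00)(4.00) + (1330.00)(-39.50) = 43760.00 mm³
ΣAȳ = (1470.00)(7.00) + (1840.00)(129.00) + (1330.00)(251.00) = 581480.00 mm³
x̄ = 43760.00 / 4640.00 = 9.43 mm
ȳ = 581480.00 / 4640.00 = 125.32 mm

x̄ = 9.43 mm, ȳ = 125.32 mm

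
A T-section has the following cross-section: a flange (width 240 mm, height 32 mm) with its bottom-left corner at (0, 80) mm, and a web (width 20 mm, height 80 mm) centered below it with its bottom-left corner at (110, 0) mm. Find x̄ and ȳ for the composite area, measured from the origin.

x̄ = 120.00 mm, ȳ = 86.34 mm

web: A = 20 × 80 = 1600.00, centroid at (120.00, 40.00).
flange: A = 240 × 32 = 7680.00, centroid at (120.00, 96.00).
ΣA = 9280.00 mm²
ΣAx̄ = (1600.00)(120.00) + (7680.00)(120.00) = 1113600.00 mm³
ΣAȳ = (1600.00)(40.00) + (7680.00)(96.00) = 801280.00 mm³
x̄ = 1113600.00 / 9280.00 = 120.00 mm
ȳ = 801280.00 / 9280.00 = 86.34 mm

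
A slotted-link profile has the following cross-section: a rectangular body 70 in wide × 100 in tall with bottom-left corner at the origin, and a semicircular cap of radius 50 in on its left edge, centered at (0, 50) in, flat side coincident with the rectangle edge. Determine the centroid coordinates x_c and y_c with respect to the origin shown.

x_c = 14.80 in, y_c = 50.00 in

Part | A | x̄ᵢ | ȳᵢ | A·x̄ᵢ | A·ȳᵢ
rectangular body | 7000.00 | 35.00 | 50.00 | 245000.00 | 350000.00
semicircular end | 3926.99 | -21.22 | 50.00 | -83333.33 | 196349.54
Σ | 10926.99 |  |  | 161666.67 | 546349.54
x_c = 161666.67 / 10926.99 = 14.80 in
y_c = 546349.54 / 10926.99 = 50.00 in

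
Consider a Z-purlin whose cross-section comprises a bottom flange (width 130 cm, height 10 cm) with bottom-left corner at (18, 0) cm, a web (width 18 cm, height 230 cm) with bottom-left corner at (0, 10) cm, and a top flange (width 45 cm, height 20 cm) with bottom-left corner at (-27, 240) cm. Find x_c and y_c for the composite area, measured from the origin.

bottom flange: A = 130 × 10 = 1300.00, centroid at (83.00, 5.00).
web: A = 18 × 230 = 4140.00, centroid at (9.00, 125.00).
top flange: A = 45 × 20 = 900.00, centroid at (-4.50, 250.00).
ΣA = 6340.00 cm², ΣAx_c = 141110.00 cm³, ΣAy_c = 749000.00 cm³.
x_c = 141110.00/6340.00 = 22.26 cm; y_c = 749000.00/6340.00 = 118.14 cm.

x_c = 22.26 cm, y_c = 118.14 cm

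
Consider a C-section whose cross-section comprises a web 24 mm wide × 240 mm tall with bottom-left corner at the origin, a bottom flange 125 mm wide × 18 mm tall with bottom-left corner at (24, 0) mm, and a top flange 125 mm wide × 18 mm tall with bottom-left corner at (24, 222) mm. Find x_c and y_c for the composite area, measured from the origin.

web: A = 24 × 240 = 5760.00, centroid at (12.00, 120.00).
bottom flange: A = 125 × 18 = 2250.00, centroid at (86.50, 9.00).
top flange: A = 125 × 18 = 2250.00, centroid at (86.50, 231.00).
ΣA = 10260.00 mm², ΣAx_c = 458370.00 mm³, ΣAy_c = 1231200.00 mm³.
x_c = 458370.00/10260.00 = 44.68 mm; y_c = 1231200.00/10260.00 = 120.00 mm.

x_c = 44.68 mm, y_c = 120.00 mm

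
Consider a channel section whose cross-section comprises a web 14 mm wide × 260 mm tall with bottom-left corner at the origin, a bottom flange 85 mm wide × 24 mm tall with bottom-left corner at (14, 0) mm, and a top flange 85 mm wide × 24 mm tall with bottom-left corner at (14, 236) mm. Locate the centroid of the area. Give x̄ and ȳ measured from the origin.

Part | A | x̄ᵢ | ȳᵢ | A·x̄ᵢ | A·ȳᵢ
web | 3640.00 | 7.00 | 130.00 | 25480.00 | 473200.00
bottom flange | 2040.00 | 56.50 | 12.00 | 115260.00 | 24480.00
top flange | 2040.00 | 56.50 | 248.00 | 115260.00 | 505920.00
Σ | 7720.00 |  |  | 256000.00 | 1003600.00
x̄ = 256000.00 / 7720.00 = 33.16 mm
ȳ = 1003600.00 / 7720.00 = 130.00 mm

x̄ = 33.16 mm, ȳ = 130.00 mm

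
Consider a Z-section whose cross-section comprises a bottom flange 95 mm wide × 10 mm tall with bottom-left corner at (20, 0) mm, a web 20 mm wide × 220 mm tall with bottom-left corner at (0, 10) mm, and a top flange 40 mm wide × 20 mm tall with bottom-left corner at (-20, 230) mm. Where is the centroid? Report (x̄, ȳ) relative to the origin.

x̄ = 17.58 mm, ȳ = 117.85 mm

bottom flange: A = 95 × 10 = 950.00, centroid at (67.50, 5.00).
web: A = 20 × 220 = 4400.00, centroid at (10.00, 120.00).
top flange: A = 40 × 20 = 800.00, centroid at (0.00, 240.00).
ΣA = 6150.00 mm²
ΣAx̄ = (950.00)(67.50) + (4400.00)(10.00) + (800.00)(0.00) = 108125.00 mm³
ΣAȳ = (950.00)(5.00) + (4400.00)(120.00) + (800.00)(240.00) = 724750.00 mm³
x̄ = 108125.00 / 6150.00 = 17.58 mm
ȳ = 724750.00 / 6150.00 = 117.85 mm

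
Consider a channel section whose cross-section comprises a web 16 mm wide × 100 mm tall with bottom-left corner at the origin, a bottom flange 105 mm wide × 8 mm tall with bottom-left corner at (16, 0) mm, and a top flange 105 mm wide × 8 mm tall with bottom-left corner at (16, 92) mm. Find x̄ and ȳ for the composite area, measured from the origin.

Part | A | x̄ᵢ | ȳᵢ | A·x̄ᵢ | A·ȳᵢ
web | 1600.00 | 8.00 | 50.00 | 12800.00 | 80000.00
bottom flange | 840.00 | 68.50 | 4.00 | 57540.00 | 3360.00
top flange | 840.00 | 68.50 | 96.00 | 57540.00 | 80640.00
Σ | 3280.00 |  |  | 127880.00 | 164000.00
x̄ = 127880.00 / 3280.00 = 38.99 mm
ȳ = 164000.00 / 3280.00 = 50.00 mm

x̄ = 38.99 mm, ȳ = 50.00 mm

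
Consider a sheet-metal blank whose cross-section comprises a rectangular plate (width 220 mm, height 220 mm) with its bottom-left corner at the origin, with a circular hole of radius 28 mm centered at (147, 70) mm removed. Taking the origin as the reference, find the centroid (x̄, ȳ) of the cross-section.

Part | A | x̄ᵢ | ȳᵢ | A·x̄ᵢ | A·ȳᵢ
plate | 48400.00 | 110.00 | 110.00 | 5324000.00 | 5324000.00
hole | -2463.01 | 147.00 | 70.00 | -362062.27 | -172410.60
Σ | 45936.99 |  |  | 4961937.73 | 5151589.40
x̄ = 4961937.73 / 45936.99 = 108.02 mm
ȳ = 5151589.40 / 45936.99 = 112.14 mm

x̄ = 108.02 mm, ȳ = 112.14 mm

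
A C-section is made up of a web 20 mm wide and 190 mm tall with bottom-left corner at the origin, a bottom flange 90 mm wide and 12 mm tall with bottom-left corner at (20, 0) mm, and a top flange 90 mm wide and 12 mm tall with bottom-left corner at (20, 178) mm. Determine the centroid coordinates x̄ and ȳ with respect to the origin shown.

web: A = 20 × 190 = 3800.00, centroid at (10.00, 95.00).
bottom flange: A = 90 × 12 = 1080.00, centroid at (65.00, 6.00).
top flange: A = 90 × 12 = 1080.00, centroid at (65.00, 184.00).
ΣA = 5960.00 mm²
ΣAx̄ = (3800.00)(10.00) + (1080.00)(65.00) + (1080.00)(65.00) = 178400.00 mm³
ΣAȳ = (3800.00)(95.00) + (1080.00)(6.00) + (1080.00)(184.00) = 566200.00 mm³
x̄ = 178400.00 / 5960.00 = 29.93 mm
ȳ = 566200.00 / 5960.00 = 95.00 mm

x̄ = 29.93 mm, ȳ = 95.00 mm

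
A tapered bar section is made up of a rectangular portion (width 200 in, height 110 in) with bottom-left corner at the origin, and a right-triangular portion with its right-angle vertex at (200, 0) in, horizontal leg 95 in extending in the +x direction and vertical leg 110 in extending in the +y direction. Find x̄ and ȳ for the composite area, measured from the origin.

Part | A | x̄ᵢ | ȳᵢ | A·x̄ᵢ | A·ȳᵢ
rectangular portion | 22000.00 | 100.00 | 55.00 | 2200000.00 | 1210000.00
triangular portion | 5225.00 | 231.67 | 36.67 | 1210458.33 | 191583.33
Σ | 27225.00 |  |  | 3410458.33 | 1401583.33
x̄ = 3410458.33 / 27225.00 = 125.27 in
ȳ = 1401583.33 / 27225.00 = 51.48 in

x̄ = 125.27 in, ȳ = 51.48 in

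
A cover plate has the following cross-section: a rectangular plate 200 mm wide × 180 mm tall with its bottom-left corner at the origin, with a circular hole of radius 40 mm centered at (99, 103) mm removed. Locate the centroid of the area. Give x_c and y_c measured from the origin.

x_c = 100.16 mm, y_c = 87.89 mm

Part | A | x̄ᵢ | ȳᵢ | A·x̄ᵢ | A·ȳᵢ
plate | 36000.00 | 100.00 | 90.00 | 3600000.00 | 3240000.00
hole | -5026.55 | 99.00 | 103.00 | -497628.28 | -517734.47
Σ | 30973.45 |  |  | 3102371.72 | 2722265.53
x_c = 3102371.72 / 30973.45 = 100.16 mm
y_c = 2722265.53 / 30973.45 = 87.89 mm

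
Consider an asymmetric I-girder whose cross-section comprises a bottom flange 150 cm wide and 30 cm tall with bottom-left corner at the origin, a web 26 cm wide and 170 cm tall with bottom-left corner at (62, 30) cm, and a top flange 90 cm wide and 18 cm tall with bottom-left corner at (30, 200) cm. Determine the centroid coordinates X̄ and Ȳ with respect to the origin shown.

X̄ = 75.00 cm, Ȳ = 86.75 cm

Part | A | x̄ᵢ | ȳᵢ | A·x̄ᵢ | A·ȳᵢ
bottom flange | 4500.00 | 75.00 | 15.00 | 337500.00 | 67500.00
web | 4420.00 | 75.00 | 115.00 | 331500.00 | 508300.00
top flange | 1620.00 | 75.00 | 209.00 | 121500.00 | 338580.00
Σ | 10540.00 |  |  | 790500.00 | 914380.00
X̄ = 790500.00 / 10540.00 = 75.00 cm
Ȳ = 914380.00 / 10540.00 = 86.75 cm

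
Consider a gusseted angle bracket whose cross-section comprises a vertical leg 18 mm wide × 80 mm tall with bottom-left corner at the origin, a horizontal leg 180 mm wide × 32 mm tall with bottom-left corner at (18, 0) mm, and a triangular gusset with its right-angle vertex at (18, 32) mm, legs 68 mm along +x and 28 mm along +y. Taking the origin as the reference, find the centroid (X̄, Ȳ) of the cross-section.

vertical leg: A = 18 × 80 = 1440.00, centroid at (9.00, 40.00).
horizontal leg: A = 180 × 32 = 5760.00, centroid at (108.00, 16.00).
gusset: A = ½·68·28 = 952.00, centroid at (40.67, 41.33).
ΣA = 8152.00 mm²
ΣAX̄ = (1440.00)(9.00) + (5760.00)(108.00) + (952.00)(40.67) = 673754.67 mm³
ΣAȲ = (1440.00)(40.00) + (5760.00)(16.00) + (952.00)(41.33) = 189109.33 mm³
X̄ = 673754.67 / 8152.00 = 82.65 mm
Ȳ = 189109.33 / 8152.00 = 23.20 mm

X̄ = 82.65 mm, Ȳ = 23.20 mm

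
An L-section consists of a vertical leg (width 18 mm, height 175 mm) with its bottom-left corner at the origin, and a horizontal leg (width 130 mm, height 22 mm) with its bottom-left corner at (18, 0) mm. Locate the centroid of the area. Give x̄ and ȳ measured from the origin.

vertical leg: A = 18 × 175 = 3150.00, centroid at (9.00, 87.50).
horizontal leg: A = 130 × 22 = 2860.00, centroid at (83.00, 11.00).
ΣA = 6010.00 mm², ΣAx̄ = 265730.00 mm³, ΣAȳ = 307085.00 mm³.
x̄ = 265730.00/6010.00 = 44.21 mm; ȳ = 307085.00/6010.00 = 51.10 mm.

x̄ = 44.21 mm, ȳ = 51.10 mm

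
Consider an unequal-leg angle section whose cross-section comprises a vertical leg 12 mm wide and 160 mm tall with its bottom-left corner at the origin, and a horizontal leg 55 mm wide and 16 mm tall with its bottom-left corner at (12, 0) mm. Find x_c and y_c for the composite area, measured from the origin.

x_c = 16.53 mm, y_c = 57.37 mm

Part | A | x̄ᵢ | ȳᵢ | A·x̄ᵢ | A·ȳᵢ
vertical leg | 1920.00 | 6.00 | 80.00 | 11520.00 | 153600.00
horizontal leg | 880.00 | 39.50 | 8.00 | 34760.00 | 7040.00
Σ | 2800.00 |  |  | 46280.00 | 160640.00
x_c = 46280.00 / 2800.00 = 16.53 mm
y_c = 160640.00 / 2800.00 = 57.37 mm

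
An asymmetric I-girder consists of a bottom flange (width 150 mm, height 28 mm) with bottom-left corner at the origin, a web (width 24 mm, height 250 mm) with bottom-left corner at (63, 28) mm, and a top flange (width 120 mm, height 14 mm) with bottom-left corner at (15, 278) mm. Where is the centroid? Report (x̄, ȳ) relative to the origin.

bottom flange: A = 150 × 28 = 4200.00, centroid at (75.00, 14.00).
web: A = 24 × 250 = 6000.00, centroid at (75.00, 153.00).
top flange: A = 120 × 14 = 1680.00, centroid at (75.00, 285.00).
ΣA = 11880.00 mm², ΣAx̄ = 891000.00 mm³, ΣAȳ = 1455600.00 mm³.
x̄ = 891000.00/11880.00 = 75.00 mm; ȳ = 1455600.00/11880.00 = 122.53 mm.

x̄ = 75.00 mm, ȳ = 122.53 mm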